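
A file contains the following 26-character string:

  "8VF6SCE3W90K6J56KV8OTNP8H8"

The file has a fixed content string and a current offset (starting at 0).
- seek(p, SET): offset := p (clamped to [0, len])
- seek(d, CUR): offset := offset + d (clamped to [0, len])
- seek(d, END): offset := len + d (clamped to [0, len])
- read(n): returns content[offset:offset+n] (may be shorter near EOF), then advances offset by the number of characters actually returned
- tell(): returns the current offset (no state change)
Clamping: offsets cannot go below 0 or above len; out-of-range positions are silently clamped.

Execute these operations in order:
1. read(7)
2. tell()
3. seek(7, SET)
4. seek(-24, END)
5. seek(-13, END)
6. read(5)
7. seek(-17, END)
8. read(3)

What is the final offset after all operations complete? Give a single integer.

Answer: 12

Derivation:
After 1 (read(7)): returned '8VF6SCE', offset=7
After 2 (tell()): offset=7
After 3 (seek(7, SET)): offset=7
After 4 (seek(-24, END)): offset=2
After 5 (seek(-13, END)): offset=13
After 6 (read(5)): returned 'J56KV', offset=18
After 7 (seek(-17, END)): offset=9
After 8 (read(3)): returned '90K', offset=12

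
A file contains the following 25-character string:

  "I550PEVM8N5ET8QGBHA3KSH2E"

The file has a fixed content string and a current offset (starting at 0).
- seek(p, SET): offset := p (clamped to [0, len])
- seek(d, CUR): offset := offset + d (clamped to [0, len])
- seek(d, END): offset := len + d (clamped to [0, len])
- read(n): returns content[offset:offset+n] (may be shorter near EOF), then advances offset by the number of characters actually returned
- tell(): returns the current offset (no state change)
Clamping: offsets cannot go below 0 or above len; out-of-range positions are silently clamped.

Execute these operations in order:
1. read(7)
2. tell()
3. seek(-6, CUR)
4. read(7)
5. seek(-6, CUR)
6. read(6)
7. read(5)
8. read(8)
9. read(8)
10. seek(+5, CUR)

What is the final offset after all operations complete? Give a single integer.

After 1 (read(7)): returned 'I550PEV', offset=7
After 2 (tell()): offset=7
After 3 (seek(-6, CUR)): offset=1
After 4 (read(7)): returned '550PEVM', offset=8
After 5 (seek(-6, CUR)): offset=2
After 6 (read(6)): returned '50PEVM', offset=8
After 7 (read(5)): returned '8N5ET', offset=13
After 8 (read(8)): returned '8QGBHA3K', offset=21
After 9 (read(8)): returned 'SH2E', offset=25
After 10 (seek(+5, CUR)): offset=25

Answer: 25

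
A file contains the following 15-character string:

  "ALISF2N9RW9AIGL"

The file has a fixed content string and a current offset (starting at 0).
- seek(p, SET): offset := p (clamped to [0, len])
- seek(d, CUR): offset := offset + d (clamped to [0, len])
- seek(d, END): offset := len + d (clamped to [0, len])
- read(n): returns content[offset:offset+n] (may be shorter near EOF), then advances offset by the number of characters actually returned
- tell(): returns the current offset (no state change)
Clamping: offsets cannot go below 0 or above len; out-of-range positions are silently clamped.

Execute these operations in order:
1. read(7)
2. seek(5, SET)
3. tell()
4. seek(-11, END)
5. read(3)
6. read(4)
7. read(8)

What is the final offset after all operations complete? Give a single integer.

Answer: 15

Derivation:
After 1 (read(7)): returned 'ALISF2N', offset=7
After 2 (seek(5, SET)): offset=5
After 3 (tell()): offset=5
After 4 (seek(-11, END)): offset=4
After 5 (read(3)): returned 'F2N', offset=7
After 6 (read(4)): returned '9RW9', offset=11
After 7 (read(8)): returned 'AIGL', offset=15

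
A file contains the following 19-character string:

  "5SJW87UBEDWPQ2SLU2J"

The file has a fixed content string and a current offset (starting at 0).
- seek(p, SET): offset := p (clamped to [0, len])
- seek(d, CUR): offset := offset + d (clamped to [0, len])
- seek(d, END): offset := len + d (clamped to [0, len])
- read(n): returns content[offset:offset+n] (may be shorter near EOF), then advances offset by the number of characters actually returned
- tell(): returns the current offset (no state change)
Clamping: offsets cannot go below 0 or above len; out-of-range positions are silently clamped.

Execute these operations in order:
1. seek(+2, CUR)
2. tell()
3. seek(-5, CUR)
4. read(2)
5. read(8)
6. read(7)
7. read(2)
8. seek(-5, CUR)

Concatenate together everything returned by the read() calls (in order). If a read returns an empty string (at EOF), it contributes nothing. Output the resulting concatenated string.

Answer: 5SJW87UBEDWPQ2SLU2J

Derivation:
After 1 (seek(+2, CUR)): offset=2
After 2 (tell()): offset=2
After 3 (seek(-5, CUR)): offset=0
After 4 (read(2)): returned '5S', offset=2
After 5 (read(8)): returned 'JW87UBED', offset=10
After 6 (read(7)): returned 'WPQ2SLU', offset=17
After 7 (read(2)): returned '2J', offset=19
After 8 (seek(-5, CUR)): offset=14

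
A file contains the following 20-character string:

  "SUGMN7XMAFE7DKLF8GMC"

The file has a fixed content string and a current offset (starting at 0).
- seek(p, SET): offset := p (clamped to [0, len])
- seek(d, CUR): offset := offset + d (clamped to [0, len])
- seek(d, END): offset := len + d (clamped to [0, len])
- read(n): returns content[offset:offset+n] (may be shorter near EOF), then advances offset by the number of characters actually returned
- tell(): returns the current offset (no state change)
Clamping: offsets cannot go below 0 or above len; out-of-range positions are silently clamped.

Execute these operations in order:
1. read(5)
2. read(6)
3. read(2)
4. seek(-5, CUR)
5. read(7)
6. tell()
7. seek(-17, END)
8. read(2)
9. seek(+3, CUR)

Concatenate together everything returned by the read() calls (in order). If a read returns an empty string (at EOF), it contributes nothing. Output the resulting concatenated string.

Answer: SUGMN7XMAFE7DAFE7DKLMN

Derivation:
After 1 (read(5)): returned 'SUGMN', offset=5
After 2 (read(6)): returned '7XMAFE', offset=11
After 3 (read(2)): returned '7D', offset=13
After 4 (seek(-5, CUR)): offset=8
After 5 (read(7)): returned 'AFE7DKL', offset=15
After 6 (tell()): offset=15
After 7 (seek(-17, END)): offset=3
After 8 (read(2)): returned 'MN', offset=5
After 9 (seek(+3, CUR)): offset=8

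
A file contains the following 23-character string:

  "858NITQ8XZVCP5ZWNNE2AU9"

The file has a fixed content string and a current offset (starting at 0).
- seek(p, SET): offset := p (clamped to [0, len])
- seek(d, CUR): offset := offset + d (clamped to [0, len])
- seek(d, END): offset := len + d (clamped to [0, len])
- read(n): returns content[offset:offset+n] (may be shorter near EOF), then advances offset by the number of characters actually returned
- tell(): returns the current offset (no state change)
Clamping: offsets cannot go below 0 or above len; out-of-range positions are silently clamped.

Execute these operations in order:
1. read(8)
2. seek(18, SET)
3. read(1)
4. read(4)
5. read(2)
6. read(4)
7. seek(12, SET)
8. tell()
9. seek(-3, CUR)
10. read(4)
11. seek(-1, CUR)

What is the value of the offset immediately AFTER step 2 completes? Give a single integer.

After 1 (read(8)): returned '858NITQ8', offset=8
After 2 (seek(18, SET)): offset=18

Answer: 18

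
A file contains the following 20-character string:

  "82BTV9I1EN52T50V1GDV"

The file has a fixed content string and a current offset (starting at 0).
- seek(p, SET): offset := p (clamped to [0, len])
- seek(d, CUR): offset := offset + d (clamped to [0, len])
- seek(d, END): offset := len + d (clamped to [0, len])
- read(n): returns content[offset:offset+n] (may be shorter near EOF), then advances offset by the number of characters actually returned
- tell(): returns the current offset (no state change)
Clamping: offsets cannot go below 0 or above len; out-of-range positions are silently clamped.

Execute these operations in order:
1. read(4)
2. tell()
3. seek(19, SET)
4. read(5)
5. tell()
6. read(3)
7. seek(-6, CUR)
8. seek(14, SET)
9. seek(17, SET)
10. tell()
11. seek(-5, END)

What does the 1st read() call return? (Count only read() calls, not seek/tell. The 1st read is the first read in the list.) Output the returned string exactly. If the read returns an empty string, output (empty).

Answer: 82BT

Derivation:
After 1 (read(4)): returned '82BT', offset=4
After 2 (tell()): offset=4
After 3 (seek(19, SET)): offset=19
After 4 (read(5)): returned 'V', offset=20
After 5 (tell()): offset=20
After 6 (read(3)): returned '', offset=20
After 7 (seek(-6, CUR)): offset=14
After 8 (seek(14, SET)): offset=14
After 9 (seek(17, SET)): offset=17
After 10 (tell()): offset=17
After 11 (seek(-5, END)): offset=15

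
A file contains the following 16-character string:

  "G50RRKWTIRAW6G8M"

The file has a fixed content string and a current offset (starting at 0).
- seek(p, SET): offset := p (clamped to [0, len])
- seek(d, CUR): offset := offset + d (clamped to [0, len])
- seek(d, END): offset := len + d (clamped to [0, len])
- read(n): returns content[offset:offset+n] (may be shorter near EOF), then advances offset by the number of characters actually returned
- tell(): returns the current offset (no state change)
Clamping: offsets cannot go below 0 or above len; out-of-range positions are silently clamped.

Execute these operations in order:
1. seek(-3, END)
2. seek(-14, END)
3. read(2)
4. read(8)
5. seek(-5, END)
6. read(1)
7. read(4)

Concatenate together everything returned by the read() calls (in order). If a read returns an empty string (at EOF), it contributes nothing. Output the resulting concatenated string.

After 1 (seek(-3, END)): offset=13
After 2 (seek(-14, END)): offset=2
After 3 (read(2)): returned '0R', offset=4
After 4 (read(8)): returned 'RKWTIRAW', offset=12
After 5 (seek(-5, END)): offset=11
After 6 (read(1)): returned 'W', offset=12
After 7 (read(4)): returned '6G8M', offset=16

Answer: 0RRKWTIRAWW6G8M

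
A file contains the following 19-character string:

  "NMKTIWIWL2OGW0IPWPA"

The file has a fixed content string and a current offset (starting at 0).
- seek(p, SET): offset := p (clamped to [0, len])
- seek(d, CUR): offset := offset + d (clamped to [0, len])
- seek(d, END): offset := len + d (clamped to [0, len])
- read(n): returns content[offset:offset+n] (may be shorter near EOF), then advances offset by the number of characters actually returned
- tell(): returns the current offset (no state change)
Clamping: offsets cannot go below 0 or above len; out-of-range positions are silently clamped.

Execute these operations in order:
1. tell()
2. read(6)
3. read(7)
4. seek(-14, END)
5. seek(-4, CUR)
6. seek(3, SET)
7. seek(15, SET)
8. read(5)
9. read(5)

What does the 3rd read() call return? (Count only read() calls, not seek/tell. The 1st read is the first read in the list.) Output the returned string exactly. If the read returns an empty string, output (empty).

Answer: PWPA

Derivation:
After 1 (tell()): offset=0
After 2 (read(6)): returned 'NMKTIW', offset=6
After 3 (read(7)): returned 'IWL2OGW', offset=13
After 4 (seek(-14, END)): offset=5
After 5 (seek(-4, CUR)): offset=1
After 6 (seek(3, SET)): offset=3
After 7 (seek(15, SET)): offset=15
After 8 (read(5)): returned 'PWPA', offset=19
After 9 (read(5)): returned '', offset=19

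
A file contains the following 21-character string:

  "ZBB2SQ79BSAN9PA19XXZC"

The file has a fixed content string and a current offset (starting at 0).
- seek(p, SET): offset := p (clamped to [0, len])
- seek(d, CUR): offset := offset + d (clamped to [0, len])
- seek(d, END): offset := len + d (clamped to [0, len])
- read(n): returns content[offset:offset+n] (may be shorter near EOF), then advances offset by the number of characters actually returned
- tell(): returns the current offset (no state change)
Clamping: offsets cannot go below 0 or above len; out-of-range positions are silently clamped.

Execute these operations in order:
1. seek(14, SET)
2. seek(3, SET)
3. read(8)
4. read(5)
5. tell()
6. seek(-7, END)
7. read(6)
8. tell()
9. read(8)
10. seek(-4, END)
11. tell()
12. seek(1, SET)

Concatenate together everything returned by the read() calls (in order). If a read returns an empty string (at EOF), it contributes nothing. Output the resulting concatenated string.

After 1 (seek(14, SET)): offset=14
After 2 (seek(3, SET)): offset=3
After 3 (read(8)): returned '2SQ79BSA', offset=11
After 4 (read(5)): returned 'N9PA1', offset=16
After 5 (tell()): offset=16
After 6 (seek(-7, END)): offset=14
After 7 (read(6)): returned 'A19XXZ', offset=20
After 8 (tell()): offset=20
After 9 (read(8)): returned 'C', offset=21
After 10 (seek(-4, END)): offset=17
After 11 (tell()): offset=17
After 12 (seek(1, SET)): offset=1

Answer: 2SQ79BSAN9PA1A19XXZC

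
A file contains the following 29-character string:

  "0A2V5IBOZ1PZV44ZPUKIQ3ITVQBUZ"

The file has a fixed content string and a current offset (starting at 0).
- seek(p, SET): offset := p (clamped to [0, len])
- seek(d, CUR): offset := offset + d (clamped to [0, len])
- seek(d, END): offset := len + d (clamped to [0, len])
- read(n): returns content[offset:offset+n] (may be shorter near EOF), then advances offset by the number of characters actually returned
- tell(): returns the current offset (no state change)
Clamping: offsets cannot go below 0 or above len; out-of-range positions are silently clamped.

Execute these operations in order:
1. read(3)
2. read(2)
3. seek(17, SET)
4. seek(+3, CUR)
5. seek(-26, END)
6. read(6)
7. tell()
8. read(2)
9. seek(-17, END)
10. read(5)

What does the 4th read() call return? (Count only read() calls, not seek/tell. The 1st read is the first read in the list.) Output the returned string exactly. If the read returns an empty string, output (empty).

After 1 (read(3)): returned '0A2', offset=3
After 2 (read(2)): returned 'V5', offset=5
After 3 (seek(17, SET)): offset=17
After 4 (seek(+3, CUR)): offset=20
After 5 (seek(-26, END)): offset=3
After 6 (read(6)): returned 'V5IBOZ', offset=9
After 7 (tell()): offset=9
After 8 (read(2)): returned '1P', offset=11
After 9 (seek(-17, END)): offset=12
After 10 (read(5)): returned 'V44ZP', offset=17

Answer: 1P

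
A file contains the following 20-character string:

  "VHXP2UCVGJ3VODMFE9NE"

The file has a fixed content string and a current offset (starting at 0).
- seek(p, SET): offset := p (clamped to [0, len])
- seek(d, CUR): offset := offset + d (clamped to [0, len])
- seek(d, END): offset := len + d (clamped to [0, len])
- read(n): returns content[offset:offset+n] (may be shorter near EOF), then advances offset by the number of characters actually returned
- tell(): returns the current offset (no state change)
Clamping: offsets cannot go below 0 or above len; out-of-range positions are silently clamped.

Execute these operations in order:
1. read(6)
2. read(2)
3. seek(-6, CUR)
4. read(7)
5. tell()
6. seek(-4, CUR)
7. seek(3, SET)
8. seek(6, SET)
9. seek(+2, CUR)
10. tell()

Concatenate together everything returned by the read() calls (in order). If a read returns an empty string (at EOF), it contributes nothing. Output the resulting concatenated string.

After 1 (read(6)): returned 'VHXP2U', offset=6
After 2 (read(2)): returned 'CV', offset=8
After 3 (seek(-6, CUR)): offset=2
After 4 (read(7)): returned 'XP2UCVG', offset=9
After 5 (tell()): offset=9
After 6 (seek(-4, CUR)): offset=5
After 7 (seek(3, SET)): offset=3
After 8 (seek(6, SET)): offset=6
After 9 (seek(+2, CUR)): offset=8
After 10 (tell()): offset=8

Answer: VHXP2UCVXP2UCVG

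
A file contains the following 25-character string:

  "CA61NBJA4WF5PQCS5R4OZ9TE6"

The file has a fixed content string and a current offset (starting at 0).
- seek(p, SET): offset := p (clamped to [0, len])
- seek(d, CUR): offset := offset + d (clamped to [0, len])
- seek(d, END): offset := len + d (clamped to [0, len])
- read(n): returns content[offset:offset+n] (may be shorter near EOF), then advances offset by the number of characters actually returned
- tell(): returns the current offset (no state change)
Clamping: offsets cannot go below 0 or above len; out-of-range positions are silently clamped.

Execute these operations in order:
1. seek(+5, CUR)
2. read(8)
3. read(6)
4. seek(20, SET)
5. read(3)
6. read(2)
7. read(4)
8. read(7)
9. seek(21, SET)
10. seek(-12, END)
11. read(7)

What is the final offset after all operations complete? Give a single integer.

After 1 (seek(+5, CUR)): offset=5
After 2 (read(8)): returned 'BJA4WF5P', offset=13
After 3 (read(6)): returned 'QCS5R4', offset=19
After 4 (seek(20, SET)): offset=20
After 5 (read(3)): returned 'Z9T', offset=23
After 6 (read(2)): returned 'E6', offset=25
After 7 (read(4)): returned '', offset=25
After 8 (read(7)): returned '', offset=25
After 9 (seek(21, SET)): offset=21
After 10 (seek(-12, END)): offset=13
After 11 (read(7)): returned 'QCS5R4O', offset=20

Answer: 20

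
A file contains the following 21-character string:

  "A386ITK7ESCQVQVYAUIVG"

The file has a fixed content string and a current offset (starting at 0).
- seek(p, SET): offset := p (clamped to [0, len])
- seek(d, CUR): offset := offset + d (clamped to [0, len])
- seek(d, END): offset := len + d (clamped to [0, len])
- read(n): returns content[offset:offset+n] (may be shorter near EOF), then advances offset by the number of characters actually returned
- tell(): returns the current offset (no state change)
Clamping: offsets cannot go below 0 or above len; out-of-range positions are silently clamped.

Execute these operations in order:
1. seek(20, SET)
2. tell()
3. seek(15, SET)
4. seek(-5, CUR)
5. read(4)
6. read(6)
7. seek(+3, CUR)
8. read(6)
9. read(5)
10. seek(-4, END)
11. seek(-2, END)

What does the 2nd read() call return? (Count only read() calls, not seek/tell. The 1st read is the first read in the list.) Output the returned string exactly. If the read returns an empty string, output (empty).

Answer: VYAUIV

Derivation:
After 1 (seek(20, SET)): offset=20
After 2 (tell()): offset=20
After 3 (seek(15, SET)): offset=15
After 4 (seek(-5, CUR)): offset=10
After 5 (read(4)): returned 'CQVQ', offset=14
After 6 (read(6)): returned 'VYAUIV', offset=20
After 7 (seek(+3, CUR)): offset=21
After 8 (read(6)): returned '', offset=21
After 9 (read(5)): returned '', offset=21
After 10 (seek(-4, END)): offset=17
After 11 (seek(-2, END)): offset=19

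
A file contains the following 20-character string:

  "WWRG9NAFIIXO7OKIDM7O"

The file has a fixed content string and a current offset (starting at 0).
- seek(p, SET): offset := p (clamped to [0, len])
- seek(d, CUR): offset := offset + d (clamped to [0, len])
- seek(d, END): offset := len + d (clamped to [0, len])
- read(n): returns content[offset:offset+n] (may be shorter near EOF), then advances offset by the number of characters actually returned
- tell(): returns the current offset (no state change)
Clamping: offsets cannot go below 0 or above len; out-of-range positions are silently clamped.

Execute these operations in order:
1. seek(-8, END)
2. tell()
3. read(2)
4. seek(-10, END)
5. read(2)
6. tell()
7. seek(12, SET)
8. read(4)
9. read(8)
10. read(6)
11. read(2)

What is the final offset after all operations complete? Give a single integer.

After 1 (seek(-8, END)): offset=12
After 2 (tell()): offset=12
After 3 (read(2)): returned '7O', offset=14
After 4 (seek(-10, END)): offset=10
After 5 (read(2)): returned 'XO', offset=12
After 6 (tell()): offset=12
After 7 (seek(12, SET)): offset=12
After 8 (read(4)): returned '7OKI', offset=16
After 9 (read(8)): returned 'DM7O', offset=20
After 10 (read(6)): returned '', offset=20
After 11 (read(2)): returned '', offset=20

Answer: 20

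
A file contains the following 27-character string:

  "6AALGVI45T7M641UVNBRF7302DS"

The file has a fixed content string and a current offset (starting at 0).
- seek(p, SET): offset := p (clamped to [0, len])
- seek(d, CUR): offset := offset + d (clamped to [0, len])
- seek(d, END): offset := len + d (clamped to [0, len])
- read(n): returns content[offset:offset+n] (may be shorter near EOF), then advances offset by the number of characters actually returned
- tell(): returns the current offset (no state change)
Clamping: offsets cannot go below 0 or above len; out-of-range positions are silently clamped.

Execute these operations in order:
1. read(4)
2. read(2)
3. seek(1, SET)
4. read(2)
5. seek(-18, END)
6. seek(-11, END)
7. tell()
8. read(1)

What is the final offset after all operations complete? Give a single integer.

Answer: 17

Derivation:
After 1 (read(4)): returned '6AAL', offset=4
After 2 (read(2)): returned 'GV', offset=6
After 3 (seek(1, SET)): offset=1
After 4 (read(2)): returned 'AA', offset=3
After 5 (seek(-18, END)): offset=9
After 6 (seek(-11, END)): offset=16
After 7 (tell()): offset=16
After 8 (read(1)): returned 'V', offset=17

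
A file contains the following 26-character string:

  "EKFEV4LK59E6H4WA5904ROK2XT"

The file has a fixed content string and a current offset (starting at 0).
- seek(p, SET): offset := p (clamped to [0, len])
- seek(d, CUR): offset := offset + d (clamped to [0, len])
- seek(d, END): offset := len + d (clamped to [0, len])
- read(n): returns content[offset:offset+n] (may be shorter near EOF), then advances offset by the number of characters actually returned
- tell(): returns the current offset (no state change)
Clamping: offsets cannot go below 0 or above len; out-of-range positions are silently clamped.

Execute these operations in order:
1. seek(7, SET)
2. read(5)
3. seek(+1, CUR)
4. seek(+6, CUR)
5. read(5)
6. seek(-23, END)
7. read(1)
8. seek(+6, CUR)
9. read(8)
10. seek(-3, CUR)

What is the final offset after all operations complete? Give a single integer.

Answer: 15

Derivation:
After 1 (seek(7, SET)): offset=7
After 2 (read(5)): returned 'K59E6', offset=12
After 3 (seek(+1, CUR)): offset=13
After 4 (seek(+6, CUR)): offset=19
After 5 (read(5)): returned '4ROK2', offset=24
After 6 (seek(-23, END)): offset=3
After 7 (read(1)): returned 'E', offset=4
After 8 (seek(+6, CUR)): offset=10
After 9 (read(8)): returned 'E6H4WA59', offset=18
After 10 (seek(-3, CUR)): offset=15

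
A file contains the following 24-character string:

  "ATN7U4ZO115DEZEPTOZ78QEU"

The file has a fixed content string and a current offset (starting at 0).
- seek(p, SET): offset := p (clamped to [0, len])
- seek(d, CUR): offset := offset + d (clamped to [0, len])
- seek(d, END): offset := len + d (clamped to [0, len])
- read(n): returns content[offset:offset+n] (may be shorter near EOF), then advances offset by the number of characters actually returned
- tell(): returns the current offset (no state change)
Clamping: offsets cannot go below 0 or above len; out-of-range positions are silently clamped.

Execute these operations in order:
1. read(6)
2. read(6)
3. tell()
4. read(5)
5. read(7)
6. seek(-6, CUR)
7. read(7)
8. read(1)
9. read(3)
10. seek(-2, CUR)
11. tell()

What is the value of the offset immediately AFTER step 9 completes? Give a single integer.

Answer: 24

Derivation:
After 1 (read(6)): returned 'ATN7U4', offset=6
After 2 (read(6)): returned 'ZO115D', offset=12
After 3 (tell()): offset=12
After 4 (read(5)): returned 'EZEPT', offset=17
After 5 (read(7)): returned 'OZ78QEU', offset=24
After 6 (seek(-6, CUR)): offset=18
After 7 (read(7)): returned 'Z78QEU', offset=24
After 8 (read(1)): returned '', offset=24
After 9 (read(3)): returned '', offset=24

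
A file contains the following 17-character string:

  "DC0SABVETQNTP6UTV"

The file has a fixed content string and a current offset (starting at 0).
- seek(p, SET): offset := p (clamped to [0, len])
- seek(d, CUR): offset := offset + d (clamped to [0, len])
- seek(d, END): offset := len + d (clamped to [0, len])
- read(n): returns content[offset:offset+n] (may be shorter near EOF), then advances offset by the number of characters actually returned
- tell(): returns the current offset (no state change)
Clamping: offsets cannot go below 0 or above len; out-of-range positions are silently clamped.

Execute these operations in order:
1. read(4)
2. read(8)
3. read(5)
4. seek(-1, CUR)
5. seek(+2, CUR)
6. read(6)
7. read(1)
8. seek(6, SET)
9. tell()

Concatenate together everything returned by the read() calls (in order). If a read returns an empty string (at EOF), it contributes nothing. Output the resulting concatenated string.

Answer: DC0SABVETQNTP6UTV

Derivation:
After 1 (read(4)): returned 'DC0S', offset=4
After 2 (read(8)): returned 'ABVETQNT', offset=12
After 3 (read(5)): returned 'P6UTV', offset=17
After 4 (seek(-1, CUR)): offset=16
After 5 (seek(+2, CUR)): offset=17
After 6 (read(6)): returned '', offset=17
After 7 (read(1)): returned '', offset=17
After 8 (seek(6, SET)): offset=6
After 9 (tell()): offset=6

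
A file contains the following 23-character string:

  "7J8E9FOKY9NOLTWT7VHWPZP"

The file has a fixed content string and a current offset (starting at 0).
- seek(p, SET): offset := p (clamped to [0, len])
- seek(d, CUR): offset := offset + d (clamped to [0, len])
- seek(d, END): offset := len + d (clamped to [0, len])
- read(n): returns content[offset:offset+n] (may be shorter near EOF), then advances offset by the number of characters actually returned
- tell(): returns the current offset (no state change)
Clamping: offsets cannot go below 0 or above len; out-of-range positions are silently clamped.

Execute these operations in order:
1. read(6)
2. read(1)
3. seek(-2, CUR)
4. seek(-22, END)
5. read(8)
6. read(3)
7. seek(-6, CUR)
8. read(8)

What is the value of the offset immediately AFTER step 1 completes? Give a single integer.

Answer: 6

Derivation:
After 1 (read(6)): returned '7J8E9F', offset=6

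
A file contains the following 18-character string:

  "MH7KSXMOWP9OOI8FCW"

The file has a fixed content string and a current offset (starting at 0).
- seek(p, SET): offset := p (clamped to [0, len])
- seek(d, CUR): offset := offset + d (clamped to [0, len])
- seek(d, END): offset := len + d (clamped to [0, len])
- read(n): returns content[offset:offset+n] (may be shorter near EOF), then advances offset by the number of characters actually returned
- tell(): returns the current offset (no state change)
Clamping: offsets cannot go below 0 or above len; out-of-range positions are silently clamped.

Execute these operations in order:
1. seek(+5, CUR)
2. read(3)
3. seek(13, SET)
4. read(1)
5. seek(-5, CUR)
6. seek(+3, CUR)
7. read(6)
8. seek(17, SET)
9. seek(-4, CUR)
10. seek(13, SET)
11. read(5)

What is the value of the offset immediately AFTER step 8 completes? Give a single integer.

After 1 (seek(+5, CUR)): offset=5
After 2 (read(3)): returned 'XMO', offset=8
After 3 (seek(13, SET)): offset=13
After 4 (read(1)): returned 'I', offset=14
After 5 (seek(-5, CUR)): offset=9
After 6 (seek(+3, CUR)): offset=12
After 7 (read(6)): returned 'OI8FCW', offset=18
After 8 (seek(17, SET)): offset=17

Answer: 17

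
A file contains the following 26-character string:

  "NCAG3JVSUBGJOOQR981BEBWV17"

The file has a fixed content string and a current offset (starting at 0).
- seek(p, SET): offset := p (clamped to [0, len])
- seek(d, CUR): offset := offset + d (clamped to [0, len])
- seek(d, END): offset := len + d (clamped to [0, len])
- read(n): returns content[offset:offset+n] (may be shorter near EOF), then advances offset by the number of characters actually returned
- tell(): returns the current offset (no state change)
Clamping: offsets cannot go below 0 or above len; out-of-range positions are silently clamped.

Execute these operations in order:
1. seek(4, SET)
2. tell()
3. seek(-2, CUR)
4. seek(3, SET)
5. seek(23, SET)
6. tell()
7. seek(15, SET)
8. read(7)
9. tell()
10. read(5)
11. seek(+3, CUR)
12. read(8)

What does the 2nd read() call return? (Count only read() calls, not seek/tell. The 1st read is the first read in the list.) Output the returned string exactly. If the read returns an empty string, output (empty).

After 1 (seek(4, SET)): offset=4
After 2 (tell()): offset=4
After 3 (seek(-2, CUR)): offset=2
After 4 (seek(3, SET)): offset=3
After 5 (seek(23, SET)): offset=23
After 6 (tell()): offset=23
After 7 (seek(15, SET)): offset=15
After 8 (read(7)): returned 'R981BEB', offset=22
After 9 (tell()): offset=22
After 10 (read(5)): returned 'WV17', offset=26
After 11 (seek(+3, CUR)): offset=26
After 12 (read(8)): returned '', offset=26

Answer: WV17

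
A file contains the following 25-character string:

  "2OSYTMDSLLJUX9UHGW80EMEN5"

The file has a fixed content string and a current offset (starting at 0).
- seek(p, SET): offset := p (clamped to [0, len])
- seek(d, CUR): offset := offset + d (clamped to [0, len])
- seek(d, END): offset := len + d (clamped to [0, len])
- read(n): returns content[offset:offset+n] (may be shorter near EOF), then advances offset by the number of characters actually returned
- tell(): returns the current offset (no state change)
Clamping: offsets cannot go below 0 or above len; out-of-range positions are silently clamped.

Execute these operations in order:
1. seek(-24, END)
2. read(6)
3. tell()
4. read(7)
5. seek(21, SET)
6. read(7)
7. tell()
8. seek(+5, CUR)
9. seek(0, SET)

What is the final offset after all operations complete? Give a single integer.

Answer: 0

Derivation:
After 1 (seek(-24, END)): offset=1
After 2 (read(6)): returned 'OSYTMD', offset=7
After 3 (tell()): offset=7
After 4 (read(7)): returned 'SLLJUX9', offset=14
After 5 (seek(21, SET)): offset=21
After 6 (read(7)): returned 'MEN5', offset=25
After 7 (tell()): offset=25
After 8 (seek(+5, CUR)): offset=25
After 9 (seek(0, SET)): offset=0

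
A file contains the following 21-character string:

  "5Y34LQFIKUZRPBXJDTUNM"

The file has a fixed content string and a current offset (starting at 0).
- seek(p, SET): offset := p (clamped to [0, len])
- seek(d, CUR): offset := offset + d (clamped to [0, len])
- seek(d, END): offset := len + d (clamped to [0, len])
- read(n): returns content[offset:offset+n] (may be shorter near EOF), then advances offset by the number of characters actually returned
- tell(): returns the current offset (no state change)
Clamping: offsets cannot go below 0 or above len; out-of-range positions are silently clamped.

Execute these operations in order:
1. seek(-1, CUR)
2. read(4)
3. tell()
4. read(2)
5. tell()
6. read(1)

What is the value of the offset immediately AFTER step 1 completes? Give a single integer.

Answer: 0

Derivation:
After 1 (seek(-1, CUR)): offset=0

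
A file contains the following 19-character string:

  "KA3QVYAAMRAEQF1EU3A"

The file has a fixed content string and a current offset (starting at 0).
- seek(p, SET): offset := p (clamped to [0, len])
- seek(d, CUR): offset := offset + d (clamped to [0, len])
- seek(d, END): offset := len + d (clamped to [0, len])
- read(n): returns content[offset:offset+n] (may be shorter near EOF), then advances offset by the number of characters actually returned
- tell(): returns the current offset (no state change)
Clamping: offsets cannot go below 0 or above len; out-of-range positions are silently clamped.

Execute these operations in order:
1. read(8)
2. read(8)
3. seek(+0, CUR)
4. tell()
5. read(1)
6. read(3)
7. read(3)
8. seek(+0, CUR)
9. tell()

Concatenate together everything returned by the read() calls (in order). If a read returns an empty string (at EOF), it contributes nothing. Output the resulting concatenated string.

Answer: KA3QVYAAMRAEQF1EU3A

Derivation:
After 1 (read(8)): returned 'KA3QVYAA', offset=8
After 2 (read(8)): returned 'MRAEQF1E', offset=16
After 3 (seek(+0, CUR)): offset=16
After 4 (tell()): offset=16
After 5 (read(1)): returned 'U', offset=17
After 6 (read(3)): returned '3A', offset=19
After 7 (read(3)): returned '', offset=19
After 8 (seek(+0, CUR)): offset=19
After 9 (tell()): offset=19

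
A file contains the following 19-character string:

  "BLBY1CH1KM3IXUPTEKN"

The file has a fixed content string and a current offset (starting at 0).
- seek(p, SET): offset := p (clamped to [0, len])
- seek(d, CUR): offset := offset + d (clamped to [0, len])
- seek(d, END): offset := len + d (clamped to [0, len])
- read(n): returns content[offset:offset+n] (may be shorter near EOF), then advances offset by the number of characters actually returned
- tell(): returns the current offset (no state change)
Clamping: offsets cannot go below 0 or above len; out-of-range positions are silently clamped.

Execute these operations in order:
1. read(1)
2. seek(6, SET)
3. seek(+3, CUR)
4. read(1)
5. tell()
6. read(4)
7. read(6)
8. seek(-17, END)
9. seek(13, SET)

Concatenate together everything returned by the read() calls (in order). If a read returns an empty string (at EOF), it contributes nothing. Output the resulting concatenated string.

After 1 (read(1)): returned 'B', offset=1
After 2 (seek(6, SET)): offset=6
After 3 (seek(+3, CUR)): offset=9
After 4 (read(1)): returned 'M', offset=10
After 5 (tell()): offset=10
After 6 (read(4)): returned '3IXU', offset=14
After 7 (read(6)): returned 'PTEKN', offset=19
After 8 (seek(-17, END)): offset=2
After 9 (seek(13, SET)): offset=13

Answer: BM3IXUPTEKN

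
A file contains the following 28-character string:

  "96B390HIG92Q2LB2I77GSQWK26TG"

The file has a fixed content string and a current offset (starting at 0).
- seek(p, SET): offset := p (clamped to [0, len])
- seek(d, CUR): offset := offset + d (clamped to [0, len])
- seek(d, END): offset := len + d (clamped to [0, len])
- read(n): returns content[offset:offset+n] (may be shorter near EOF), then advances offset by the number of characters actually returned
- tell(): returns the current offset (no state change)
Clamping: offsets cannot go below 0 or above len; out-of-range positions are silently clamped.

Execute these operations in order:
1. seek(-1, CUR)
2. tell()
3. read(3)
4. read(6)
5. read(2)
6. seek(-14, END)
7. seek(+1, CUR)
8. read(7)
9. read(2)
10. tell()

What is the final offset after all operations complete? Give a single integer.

Answer: 24

Derivation:
After 1 (seek(-1, CUR)): offset=0
After 2 (tell()): offset=0
After 3 (read(3)): returned '96B', offset=3
After 4 (read(6)): returned '390HIG', offset=9
After 5 (read(2)): returned '92', offset=11
After 6 (seek(-14, END)): offset=14
After 7 (seek(+1, CUR)): offset=15
After 8 (read(7)): returned '2I77GSQ', offset=22
After 9 (read(2)): returned 'WK', offset=24
After 10 (tell()): offset=24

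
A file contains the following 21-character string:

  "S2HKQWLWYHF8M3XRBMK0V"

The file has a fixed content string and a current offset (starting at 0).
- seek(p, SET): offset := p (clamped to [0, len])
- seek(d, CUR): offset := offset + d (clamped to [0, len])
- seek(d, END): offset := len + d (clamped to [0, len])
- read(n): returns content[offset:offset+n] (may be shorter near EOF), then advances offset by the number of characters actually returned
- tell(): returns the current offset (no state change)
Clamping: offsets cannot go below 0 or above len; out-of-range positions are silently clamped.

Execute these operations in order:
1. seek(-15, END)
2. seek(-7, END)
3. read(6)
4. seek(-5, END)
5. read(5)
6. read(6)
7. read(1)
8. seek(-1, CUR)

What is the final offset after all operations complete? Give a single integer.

Answer: 20

Derivation:
After 1 (seek(-15, END)): offset=6
After 2 (seek(-7, END)): offset=14
After 3 (read(6)): returned 'XRBMK0', offset=20
After 4 (seek(-5, END)): offset=16
After 5 (read(5)): returned 'BMK0V', offset=21
After 6 (read(6)): returned '', offset=21
After 7 (read(1)): returned '', offset=21
After 8 (seek(-1, CUR)): offset=20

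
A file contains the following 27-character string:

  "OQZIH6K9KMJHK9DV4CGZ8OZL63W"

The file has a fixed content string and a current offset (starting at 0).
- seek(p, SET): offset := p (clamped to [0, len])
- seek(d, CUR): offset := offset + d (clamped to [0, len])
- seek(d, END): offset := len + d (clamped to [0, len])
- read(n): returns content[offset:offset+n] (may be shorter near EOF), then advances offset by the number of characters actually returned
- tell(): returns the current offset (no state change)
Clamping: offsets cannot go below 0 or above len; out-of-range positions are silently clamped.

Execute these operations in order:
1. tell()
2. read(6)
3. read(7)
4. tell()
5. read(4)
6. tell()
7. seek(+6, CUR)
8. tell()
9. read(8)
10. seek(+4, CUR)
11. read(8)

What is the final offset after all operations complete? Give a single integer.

After 1 (tell()): offset=0
After 2 (read(6)): returned 'OQZIH6', offset=6
After 3 (read(7)): returned 'K9KMJHK', offset=13
After 4 (tell()): offset=13
After 5 (read(4)): returned '9DV4', offset=17
After 6 (tell()): offset=17
After 7 (seek(+6, CUR)): offset=23
After 8 (tell()): offset=23
After 9 (read(8)): returned 'L63W', offset=27
After 10 (seek(+4, CUR)): offset=27
After 11 (read(8)): returned '', offset=27

Answer: 27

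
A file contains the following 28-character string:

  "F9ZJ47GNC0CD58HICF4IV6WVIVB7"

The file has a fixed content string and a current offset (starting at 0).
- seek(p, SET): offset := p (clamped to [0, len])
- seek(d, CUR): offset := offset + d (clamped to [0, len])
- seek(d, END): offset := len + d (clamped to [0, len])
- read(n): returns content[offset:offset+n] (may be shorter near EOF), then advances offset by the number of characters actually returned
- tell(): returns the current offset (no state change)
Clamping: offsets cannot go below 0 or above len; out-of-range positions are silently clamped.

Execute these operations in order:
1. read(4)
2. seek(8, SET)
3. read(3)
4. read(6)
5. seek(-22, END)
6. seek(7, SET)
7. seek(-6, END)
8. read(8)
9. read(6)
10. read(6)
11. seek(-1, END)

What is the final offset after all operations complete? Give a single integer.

After 1 (read(4)): returned 'F9ZJ', offset=4
After 2 (seek(8, SET)): offset=8
After 3 (read(3)): returned 'C0C', offset=11
After 4 (read(6)): returned 'D58HIC', offset=17
After 5 (seek(-22, END)): offset=6
After 6 (seek(7, SET)): offset=7
After 7 (seek(-6, END)): offset=22
After 8 (read(8)): returned 'WVIVB7', offset=28
After 9 (read(6)): returned '', offset=28
After 10 (read(6)): returned '', offset=28
After 11 (seek(-1, END)): offset=27

Answer: 27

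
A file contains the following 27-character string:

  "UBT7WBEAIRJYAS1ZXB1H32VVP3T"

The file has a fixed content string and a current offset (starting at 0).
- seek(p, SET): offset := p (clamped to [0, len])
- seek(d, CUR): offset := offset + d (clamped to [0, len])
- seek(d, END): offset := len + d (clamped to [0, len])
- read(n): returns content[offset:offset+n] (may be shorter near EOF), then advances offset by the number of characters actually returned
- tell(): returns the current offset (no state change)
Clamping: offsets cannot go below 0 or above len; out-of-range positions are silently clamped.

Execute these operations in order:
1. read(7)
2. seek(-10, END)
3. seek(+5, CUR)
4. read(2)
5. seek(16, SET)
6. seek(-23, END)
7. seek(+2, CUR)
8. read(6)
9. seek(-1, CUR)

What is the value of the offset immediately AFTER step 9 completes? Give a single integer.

After 1 (read(7)): returned 'UBT7WBE', offset=7
After 2 (seek(-10, END)): offset=17
After 3 (seek(+5, CUR)): offset=22
After 4 (read(2)): returned 'VV', offset=24
After 5 (seek(16, SET)): offset=16
After 6 (seek(-23, END)): offset=4
After 7 (seek(+2, CUR)): offset=6
After 8 (read(6)): returned 'EAIRJY', offset=12
After 9 (seek(-1, CUR)): offset=11

Answer: 11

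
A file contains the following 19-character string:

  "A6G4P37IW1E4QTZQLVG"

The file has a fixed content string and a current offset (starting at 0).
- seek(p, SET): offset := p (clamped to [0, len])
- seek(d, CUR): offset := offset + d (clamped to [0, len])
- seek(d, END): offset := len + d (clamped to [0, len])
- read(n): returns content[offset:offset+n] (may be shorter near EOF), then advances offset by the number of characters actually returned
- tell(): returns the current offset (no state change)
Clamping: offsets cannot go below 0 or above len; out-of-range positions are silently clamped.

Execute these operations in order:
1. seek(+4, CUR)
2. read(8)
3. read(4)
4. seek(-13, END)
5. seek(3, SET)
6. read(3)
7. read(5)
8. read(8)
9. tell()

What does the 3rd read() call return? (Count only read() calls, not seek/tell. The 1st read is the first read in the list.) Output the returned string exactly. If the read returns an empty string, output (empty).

Answer: 4P3

Derivation:
After 1 (seek(+4, CUR)): offset=4
After 2 (read(8)): returned 'P37IW1E4', offset=12
After 3 (read(4)): returned 'QTZQ', offset=16
After 4 (seek(-13, END)): offset=6
After 5 (seek(3, SET)): offset=3
After 6 (read(3)): returned '4P3', offset=6
After 7 (read(5)): returned '7IW1E', offset=11
After 8 (read(8)): returned '4QTZQLVG', offset=19
After 9 (tell()): offset=19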